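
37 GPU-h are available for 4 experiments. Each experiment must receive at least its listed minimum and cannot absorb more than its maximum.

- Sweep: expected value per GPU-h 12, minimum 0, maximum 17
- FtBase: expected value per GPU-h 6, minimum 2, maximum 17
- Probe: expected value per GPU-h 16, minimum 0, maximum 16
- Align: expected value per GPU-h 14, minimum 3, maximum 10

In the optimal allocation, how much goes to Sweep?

9

Meeting every minimum uses 0+2+0+3 = 5 GPU-h, leaving 32.
Rank by expected value per GPU-h: Probe 16 > Align 14 > Sweep 12 > FtBase 6.
Give Probe 16 more to hit its cap of 16 → 16 left.
Align takes 7 more to reach its cap of 10 → 9 left.
Only 9 left; Sweep takes them to reach 9.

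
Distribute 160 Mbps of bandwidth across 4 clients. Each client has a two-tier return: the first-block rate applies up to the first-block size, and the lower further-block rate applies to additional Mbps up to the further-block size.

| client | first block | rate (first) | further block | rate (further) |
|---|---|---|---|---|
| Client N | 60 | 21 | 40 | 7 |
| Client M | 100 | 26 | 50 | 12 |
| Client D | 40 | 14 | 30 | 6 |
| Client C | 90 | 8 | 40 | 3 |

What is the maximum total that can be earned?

3860

Order all 8 blocks by rate: Client M/tier1 26 > Client N/tier1 21 > Client D/tier1 14 > Client M/tier2 12 > Client C/tier1 8 > Client N/tier2 7 > Client D/tier2 6 > Client C/tier2 3.
Client M tier1 at 26: fill all 100 ; 60 left.
Fill Client N tier1 block (60 at 21) ; 0 left.
Total = 26×100 + 21×60 = 3860.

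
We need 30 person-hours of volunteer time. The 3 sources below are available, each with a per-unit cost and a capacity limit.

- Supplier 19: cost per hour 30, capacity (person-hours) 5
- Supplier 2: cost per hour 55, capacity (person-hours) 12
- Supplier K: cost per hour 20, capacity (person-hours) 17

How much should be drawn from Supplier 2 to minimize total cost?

Cheapest first:
Supplier K at 20: take all 17 person-hours — 13 still needed.
Supplier 19 (30): use full 5 — 8 person-hours to go.
Take 8 from Supplier 2 at 55 to finish.

8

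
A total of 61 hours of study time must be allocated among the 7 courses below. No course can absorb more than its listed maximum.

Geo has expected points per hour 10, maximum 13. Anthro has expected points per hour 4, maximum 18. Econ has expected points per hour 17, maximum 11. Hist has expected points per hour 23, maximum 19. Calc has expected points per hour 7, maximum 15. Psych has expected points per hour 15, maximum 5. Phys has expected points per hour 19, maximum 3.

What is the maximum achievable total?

956

Highest expected points per hour first: Hist 23 > Phys 19 > Econ 17 > Psych 15 > Geo 10 > Calc 7 > Anthro 4.
Hist: +19 to 19 (cap) — 42 left.
Give Phys 3 to hit its cap of 3 — 39 left.
Econ: +11 to 11 (cap) — 28 left.
Psych takes 5 to reach its cap of 5 — 23 left.
Geo takes 13 to reach its cap of 13 — 10 left.
Calc: +10 (room for 15) → 10. Pool exhausted.
Total = 10×13 + 17×11 + 23×19 + 7×10 + 15×5 + 19×3 = 956.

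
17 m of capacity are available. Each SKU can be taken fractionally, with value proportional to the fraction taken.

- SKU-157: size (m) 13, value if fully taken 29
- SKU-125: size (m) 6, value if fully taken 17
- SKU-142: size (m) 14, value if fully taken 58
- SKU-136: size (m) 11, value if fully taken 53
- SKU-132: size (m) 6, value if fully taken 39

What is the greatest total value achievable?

Rank by value-to-size ratio: SKU-132 39/6≈6.5, SKU-136 53/11≈4.82, SKU-142 58/14≈4.14, SKU-125 17/6≈2.83, SKU-157 29/13≈2.23.
Take all of SKU-132 (6 m, value 39) → 11 m left.
Take all of SKU-136 (11 m, value 53) → 0 m left.
Total value = 92.

92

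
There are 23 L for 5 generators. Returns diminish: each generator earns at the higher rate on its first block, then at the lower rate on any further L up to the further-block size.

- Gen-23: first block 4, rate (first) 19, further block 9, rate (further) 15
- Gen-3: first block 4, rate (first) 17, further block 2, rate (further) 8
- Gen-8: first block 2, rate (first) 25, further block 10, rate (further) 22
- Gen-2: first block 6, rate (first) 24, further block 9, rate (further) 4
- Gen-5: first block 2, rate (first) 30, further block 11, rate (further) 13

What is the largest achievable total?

531

Rank every tier by rate: Gen-5/T1 30 > Gen-8/T1 25 > Gen-2/T1 24 > Gen-8/T2 22 > Gen-23/T1 19 > Gen-3/T1 17 > Gen-23/T2 15 > Gen-5/T2 13 > Gen-3/T2 8 > Gen-2/T2 4.
Gen-5 T1 at 30: fill all 2 ; 21 left.
Gen-8/T1 (25): +2 ; 19 left.
Gen-2/T1 (24): +6 ; 13 left.
Gen-8 T2 at 22: fill all 10 ; 3 left.
Gen-23/T1: +3 of 4 at 19; pool empty.
Total = 30×2 + 25×2 + 24×6 + 22×10 + 19×3 = 531.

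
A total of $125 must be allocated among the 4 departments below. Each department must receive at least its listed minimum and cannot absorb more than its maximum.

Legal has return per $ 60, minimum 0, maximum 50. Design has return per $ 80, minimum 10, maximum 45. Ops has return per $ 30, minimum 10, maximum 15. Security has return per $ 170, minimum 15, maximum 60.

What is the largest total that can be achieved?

14700

Meeting every minimum uses 0+10+10+15 = 35 $, leaving 90.
Rank by return per $: Security 170 > Design 80 > Legal 60 > Ops 30.
Give Security 45 more to hit its cap of 60 — 45 left.
Design: +35 to 45 (cap) — 10 left.
Legal has room for 50 more but only 10 remain, so it gets 10.
Total = 60×10 + 80×45 + 30×10 + 170×60 = 14700.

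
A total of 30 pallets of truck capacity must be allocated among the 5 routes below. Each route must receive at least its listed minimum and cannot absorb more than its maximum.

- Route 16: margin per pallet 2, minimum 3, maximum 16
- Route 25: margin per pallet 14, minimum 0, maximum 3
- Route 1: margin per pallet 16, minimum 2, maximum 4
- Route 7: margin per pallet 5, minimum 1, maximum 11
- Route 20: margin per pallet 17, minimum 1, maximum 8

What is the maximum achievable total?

305

Meeting every minimum uses 3+0+2+1+1 = 7 pallets, leaving 23.
Rank by margin per pallet: Route 20 17 > Route 1 16 > Route 25 14 > Route 7 5 > Route 16 2.
Route 20 takes 7 more to reach its cap of 8 → 16 left.
Route 1 takes 2 more to reach its cap of 4 → 14 left.
Route 25 takes 3 more to reach its cap of 3 → 11 left.
Route 7: +10 to 11 (cap) → 1 left.
Route 16: +1 (room for 13) → 4. Pool exhausted.
Total = 2×4 + 14×3 + 16×4 + 5×11 + 17×8 = 305.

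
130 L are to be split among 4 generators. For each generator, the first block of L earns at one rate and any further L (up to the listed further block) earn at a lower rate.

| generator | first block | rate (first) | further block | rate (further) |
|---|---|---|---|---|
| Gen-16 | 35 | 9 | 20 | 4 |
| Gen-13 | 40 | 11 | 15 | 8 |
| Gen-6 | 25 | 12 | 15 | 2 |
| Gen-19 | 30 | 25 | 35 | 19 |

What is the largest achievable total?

2155

Treat each block as its own option and order by rate: Gen-19/tier1 25 > Gen-19/tier2 19 > Gen-6/tier1 12 > Gen-13/tier1 11 > Gen-16/tier1 9 > Gen-13/tier2 8 > Gen-16/tier2 4 > Gen-6/tier2 2.
Fill Gen-19 tier1 block (30 at 25) — 100 left.
Gen-19/tier2 (19): +35 — 65 left.
Fill Gen-6 tier1 block (25 at 12) — 40 left.
Gen-13/tier1 (11): +40 — 0 left.
Total = 25×30 + 19×35 + 12×25 + 11×40 = 2155.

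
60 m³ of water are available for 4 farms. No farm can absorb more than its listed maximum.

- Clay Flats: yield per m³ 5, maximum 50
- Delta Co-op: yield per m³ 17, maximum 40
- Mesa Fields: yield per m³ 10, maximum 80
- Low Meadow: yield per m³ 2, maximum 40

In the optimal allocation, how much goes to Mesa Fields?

20

Rank by yield per m³: Delta Co-op 17 > Mesa Fields 10 > Clay Flats 5 > Low Meadow 2.
Give Delta Co-op 40 to hit its cap of 40 → 20 left.
Mesa Fields has room for 80 but only 20 remain, so it gets 20.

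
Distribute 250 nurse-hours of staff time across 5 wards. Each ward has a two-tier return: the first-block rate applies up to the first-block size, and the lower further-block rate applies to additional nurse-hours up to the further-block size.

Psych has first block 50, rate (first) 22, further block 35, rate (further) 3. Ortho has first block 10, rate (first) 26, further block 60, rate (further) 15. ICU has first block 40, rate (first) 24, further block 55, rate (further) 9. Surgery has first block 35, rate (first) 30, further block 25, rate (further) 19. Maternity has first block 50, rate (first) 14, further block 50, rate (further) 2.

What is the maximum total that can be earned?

Rank every tier by rate: Surgery/first 30 > Ortho/first 26 > ICU/first 24 > Psych/first 22 > Surgery/second 19 > Ortho/second 15 > Maternity/first 14 > ICU/second 9 > Psych/second 3 > Maternity/second 2.
Fill Surgery first block (35 at 30) → 215 left.
Ortho/first (26): +10 → 205 left.
Fill ICU first block (40 at 24) → 165 left.
Psych/first (22): +50 → 115 left.
Surgery second at 19: fill all 25 → 90 left.
Ortho/second (15): +60 → 30 left.
30 remain; put them into Maternity first at 14.
Total = 30×35 + 26×10 + 24×40 + 22×50 + 19×25 + 15×60 + 14×30 = 5165.

5165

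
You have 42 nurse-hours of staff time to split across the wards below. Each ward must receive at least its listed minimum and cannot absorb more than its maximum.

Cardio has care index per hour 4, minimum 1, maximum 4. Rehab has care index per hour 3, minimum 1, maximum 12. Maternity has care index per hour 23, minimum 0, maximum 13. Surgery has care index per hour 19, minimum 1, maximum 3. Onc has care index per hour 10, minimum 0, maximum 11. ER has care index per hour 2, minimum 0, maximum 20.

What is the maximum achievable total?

Meeting every minimum uses 1+1+0+1+0+0 = 3 nurse-hours, leaving 39.
Highest care index per hour first: Maternity 23 > Surgery 19 > Onc 10 > Cardio 4 > Rehab 3 > ER 2.
Maternity takes 13 more to reach its cap of 13 → 26 left.
Surgery: +2 to 3 (cap) → 24 left.
Onc: +11 to 11 (cap) → 13 left.
Cardio takes 3 more to reach its cap of 4 → 10 left.
Rehab has room for 11 more but only 10 remain, so it gets 11.
Total = 4×4 + 3×11 + 23×13 + 19×3 + 10×11 = 515.

515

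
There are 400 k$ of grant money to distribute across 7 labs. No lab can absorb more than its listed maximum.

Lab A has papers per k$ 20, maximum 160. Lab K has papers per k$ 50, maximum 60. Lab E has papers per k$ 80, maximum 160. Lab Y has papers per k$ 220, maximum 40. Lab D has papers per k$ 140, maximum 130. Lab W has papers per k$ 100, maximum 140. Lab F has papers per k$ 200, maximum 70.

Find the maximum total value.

56600

Rank by papers per k$: Lab Y 220 > Lab F 200 > Lab D 140 > Lab W 100 > Lab E 80 > Lab K 50 > Lab A 20.
Give Lab Y 40 to hit its cap of 40 → 360 left.
Give Lab F 70 to hit its cap of 70 → 290 left.
Give Lab D 130 to hit its cap of 130 → 160 left.
Lab W takes 140 to reach its cap of 140 → 20 left.
Lab E: +20 (room for 160) → 20. Pool exhausted.
Total = 80×20 + 220×40 + 140×130 + 100×140 + 200×70 = 56600.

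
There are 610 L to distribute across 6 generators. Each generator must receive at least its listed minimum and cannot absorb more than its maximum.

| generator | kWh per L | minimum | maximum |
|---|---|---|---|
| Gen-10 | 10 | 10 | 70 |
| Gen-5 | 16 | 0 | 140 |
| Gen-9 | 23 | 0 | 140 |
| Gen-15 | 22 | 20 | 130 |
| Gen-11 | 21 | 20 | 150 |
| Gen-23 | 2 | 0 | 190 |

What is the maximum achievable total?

11970

Meeting every minimum uses 10+0+0+20+20+0 = 50 L, leaving 560.
Highest kWh per L first: Gen-9 23 > Gen-15 22 > Gen-11 21 > Gen-5 16 > Gen-10 10 > Gen-23 2.
Give Gen-9 140 more to hit its cap of 140 — 420 left.
Give Gen-15 110 more to hit its cap of 130 — 310 left.
Give Gen-11 130 more to hit its cap of 150 — 180 left.
Gen-5 takes 140 more to reach its cap of 140 — 40 left.
Gen-10: +40 (room for 60) → 50. Pool exhausted.
Total = 10×50 + 16×140 + 23×140 + 22×130 + 21×150 = 11970.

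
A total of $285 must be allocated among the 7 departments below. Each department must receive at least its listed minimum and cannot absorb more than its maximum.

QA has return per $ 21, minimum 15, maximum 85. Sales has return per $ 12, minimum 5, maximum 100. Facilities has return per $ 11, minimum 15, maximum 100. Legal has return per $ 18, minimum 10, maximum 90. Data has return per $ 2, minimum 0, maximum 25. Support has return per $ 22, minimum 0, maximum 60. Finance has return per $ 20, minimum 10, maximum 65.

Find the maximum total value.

Meeting every minimum uses 15+5+15+10+0+0+10 = 55 $, leaving 230.
Order the departments by return per $: Support 22 > QA 21 > Finance 20 > Legal 18 > Sales 12 > Facilities 11 > Data 2.
Give Support 60 more to hit its cap of 60 → 170 left.
QA: +70 to 85 (cap) → 100 left.
Finance takes 55 more to reach its cap of 65 → 45 left.
Legal has room for 80 more but only 45 remain, so it gets 55.
Total = 21×85 + 12×5 + 11×15 + 18×55 + 22×60 + 20×65 = 5620.

5620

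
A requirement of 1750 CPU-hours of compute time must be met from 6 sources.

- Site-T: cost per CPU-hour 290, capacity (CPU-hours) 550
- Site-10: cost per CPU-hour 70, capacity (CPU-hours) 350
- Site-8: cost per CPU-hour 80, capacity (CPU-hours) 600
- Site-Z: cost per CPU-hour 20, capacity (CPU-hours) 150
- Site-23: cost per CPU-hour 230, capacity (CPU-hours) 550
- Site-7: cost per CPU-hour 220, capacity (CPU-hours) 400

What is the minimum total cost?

221000

Fill from the cheapest source first.
Site-Z at 20: take all 150 CPU-hours → 1600 still needed.
Site-10 at 70: take all 350 CPU-hours → 1250 still needed.
Site-8 (80): use full 600 → 650 CPU-hours to go.
Site-7 (220): use full 400 → 250 CPU-hours to go.
Take 250 from Site-23 at 230 to finish.
Site-T: unused.
Cost = 150×20 + 350×70 + 600×80 + 400×220 + 250×230 = 221000.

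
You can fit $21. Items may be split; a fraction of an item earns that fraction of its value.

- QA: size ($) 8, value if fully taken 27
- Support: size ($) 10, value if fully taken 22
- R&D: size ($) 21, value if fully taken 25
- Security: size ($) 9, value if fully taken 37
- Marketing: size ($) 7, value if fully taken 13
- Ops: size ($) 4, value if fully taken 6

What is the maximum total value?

Best value per unit of size first: Security 37/9≈4.11, QA 27/8≈3.38, Support 22/10≈2.2, Marketing 13/7≈1.86, Ops 6/4≈1.5, R&D 25/21≈1.19.
Take all of Security (9 $, value 37) — 12 $ left.
All 8 $ of QA fit (value 27) — 4 remain.
Fill the last 4 $ with part of Support: 4/10 of it earns 8.8.
Total value = 72.8.

72.8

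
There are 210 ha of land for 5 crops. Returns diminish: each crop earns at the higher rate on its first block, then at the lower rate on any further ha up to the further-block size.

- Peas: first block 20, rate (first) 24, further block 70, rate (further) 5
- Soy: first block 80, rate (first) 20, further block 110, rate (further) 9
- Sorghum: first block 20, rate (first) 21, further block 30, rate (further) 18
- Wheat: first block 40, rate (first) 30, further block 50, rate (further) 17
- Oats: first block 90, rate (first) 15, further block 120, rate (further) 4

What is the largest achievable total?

Treat each block as its own option and order by rate: Wheat/first 30 > Peas/first 24 > Sorghum/first 21 > Soy/first 20 > Sorghum/second 18 > Wheat/second 17 > Oats/first 15 > Soy/second 9 > Peas/second 5 > Oats/second 4.
Fill Wheat first block (40 at 30) — 170 left.
Fill Peas first block (20 at 24) — 150 left.
Sorghum first at 21: fill all 20 — 130 left.
Soy first at 20: fill all 80 — 50 left.
Fill Sorghum second block (30 at 18) — 20 left.
Wheat second at 17: only 20 left, fill 20.
Total = 30×40 + 24×20 + 21×20 + 20×80 + 18×30 + 17×20 = 4580.

4580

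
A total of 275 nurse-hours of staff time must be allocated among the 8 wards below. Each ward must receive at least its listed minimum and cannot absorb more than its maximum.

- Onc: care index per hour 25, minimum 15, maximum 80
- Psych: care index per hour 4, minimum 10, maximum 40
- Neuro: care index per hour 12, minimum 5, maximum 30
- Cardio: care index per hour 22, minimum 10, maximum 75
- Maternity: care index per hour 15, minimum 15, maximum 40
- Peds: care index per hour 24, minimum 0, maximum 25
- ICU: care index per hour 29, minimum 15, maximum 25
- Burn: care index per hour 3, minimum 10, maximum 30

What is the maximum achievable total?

Meeting every minimum uses 15+10+5+10+15+0+15+10 = 80 nurse-hours, leaving 195.
Order the wards by care index per hour: ICU 29 > Onc 25 > Peds 24 > Cardio 22 > Maternity 15 > Neuro 12 > Psych 4 > Burn 3.
ICU takes 10 more to reach its cap of 25 — 185 left.
Onc takes 65 more to reach its cap of 80 — 120 left.
Give Peds 25 more to hit its cap of 25 — 95 left.
Cardio takes 65 more to reach its cap of 75 — 30 left.
Give Maternity 25 more to hit its cap of 40 — 5 left.
Only 5 left; Neuro takes them to reach 10.
Total = 25×80 + 4×10 + 12×10 + 22×75 + 15×40 + 24×25 + 29×25 + 3×10 = 5765.

5765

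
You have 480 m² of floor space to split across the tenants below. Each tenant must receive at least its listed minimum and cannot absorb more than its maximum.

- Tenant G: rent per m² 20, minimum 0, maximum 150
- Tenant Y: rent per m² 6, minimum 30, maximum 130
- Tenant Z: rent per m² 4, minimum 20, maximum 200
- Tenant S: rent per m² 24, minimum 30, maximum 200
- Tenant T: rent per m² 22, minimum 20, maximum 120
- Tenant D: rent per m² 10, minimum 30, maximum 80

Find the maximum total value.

Meeting every minimum uses 0+30+20+30+20+30 = 130 m², leaving 350.
Order the tenants by rent per m²: Tenant S 24 > Tenant T 22 > Tenant G 20 > Tenant D 10 > Tenant Y 6 > Tenant Z 4.
Give Tenant S 170 more to hit its cap of 200 — 180 left.
Tenant T: +100 to 120 (cap) — 80 left.
Tenant G has room for 150 more but only 80 remain, so it gets 80.
Total = 20×80 + 6×30 + 4×20 + 24×200 + 22×120 + 10×30 = 9600.

9600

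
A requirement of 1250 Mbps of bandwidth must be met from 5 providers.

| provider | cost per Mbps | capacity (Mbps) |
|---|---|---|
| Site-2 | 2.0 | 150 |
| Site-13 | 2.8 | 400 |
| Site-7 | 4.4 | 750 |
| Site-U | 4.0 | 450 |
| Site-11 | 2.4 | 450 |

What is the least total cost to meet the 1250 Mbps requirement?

Fill from the cheapest provider first.
Site-2 (2.0): use full 150 — 1100 Mbps to go.
Site-11 at 2.4: take all 450 Mbps — 650 still needed.
Site-13 (2.8): use full 400 — 250 Mbps to go.
Site-U (4.0): take the remaining 250 — done.
Site-7: unused.
Cost = 150×2.0 + 450×2.4 + 400×2.8 + 250×4.0 = 3500.

3500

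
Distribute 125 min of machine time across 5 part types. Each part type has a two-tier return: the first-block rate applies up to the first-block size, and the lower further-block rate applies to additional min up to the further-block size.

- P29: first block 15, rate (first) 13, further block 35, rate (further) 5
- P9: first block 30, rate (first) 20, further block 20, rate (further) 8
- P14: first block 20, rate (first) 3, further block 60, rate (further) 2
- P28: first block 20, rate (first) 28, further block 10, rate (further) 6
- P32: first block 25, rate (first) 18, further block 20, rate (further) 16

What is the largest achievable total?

2245

Treat each block as its own option and order by rate: P28/tier1 28 > P9/tier1 20 > P32/tier1 18 > P32/tier2 16 > P29/tier1 13 > P9/tier2 8 > P28/tier2 6 > P29/tier2 5 > P14/tier1 3 > P14/tier2 2.
P28/tier1 (28): +20 — 105 left.
P9 tier1 at 20: fill all 30 — 75 left.
P32/tier1 (18): +25 — 50 left.
P32/tier2 (16): +20 — 30 left.
Fill P29 tier1 block (15 at 13) — 15 left.
P9 tier2 at 8: only 15 left, fill 15.
Total = 28×20 + 20×30 + 18×25 + 16×20 + 13×15 + 8×15 = 2245.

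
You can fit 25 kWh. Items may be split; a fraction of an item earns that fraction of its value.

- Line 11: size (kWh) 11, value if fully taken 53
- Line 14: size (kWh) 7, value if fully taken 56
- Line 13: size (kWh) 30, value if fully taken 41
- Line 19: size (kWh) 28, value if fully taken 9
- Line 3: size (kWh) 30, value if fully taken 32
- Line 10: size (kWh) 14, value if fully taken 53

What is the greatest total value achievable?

Sort by value density: Line 14 56/7≈8, Line 11 53/11≈4.82, Line 10 53/14≈3.79, Line 13 41/30≈1.37, Line 3 32/30≈1.07, Line 19 9/28≈0.321.
All 7 kWh of Line 14 fit (value 56) — 18 remain.
All 11 kWh of Line 11 fit (value 53) — 7 remain.
7 kWh left: a 7/14 share of Line 10 gives 53×7/14 = 26.5.
Total value = 135.5.

135.5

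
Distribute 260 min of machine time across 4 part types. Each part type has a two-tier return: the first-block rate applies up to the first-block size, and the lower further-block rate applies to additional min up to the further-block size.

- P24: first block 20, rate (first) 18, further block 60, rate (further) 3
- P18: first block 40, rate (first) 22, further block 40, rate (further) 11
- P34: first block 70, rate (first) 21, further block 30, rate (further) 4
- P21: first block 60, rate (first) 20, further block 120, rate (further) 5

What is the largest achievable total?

4500

Rank every tier by rate: P18/T1 22 > P34/T1 21 > P21/T1 20 > P24/T1 18 > P18/T2 11 > P21/T2 5 > P34/T2 4 > P24/T2 3.
P18 T1 at 22: fill all 40 — 220 left.
P34 T1 at 21: fill all 70 — 150 left.
Fill P21 T1 block (60 at 20) — 90 left.
P24/T1 (18): +20 — 70 left.
Fill P18 T2 block (40 at 11) — 30 left.
P21/T2: +30 of 120 at 5; pool empty.
Total = 22×40 + 21×70 + 20×60 + 18×20 + 11×40 + 5×30 = 4500.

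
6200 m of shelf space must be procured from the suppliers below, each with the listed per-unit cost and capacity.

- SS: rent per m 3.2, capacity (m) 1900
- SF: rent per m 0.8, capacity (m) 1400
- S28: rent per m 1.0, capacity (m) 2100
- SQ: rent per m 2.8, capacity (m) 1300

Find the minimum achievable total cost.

11340

Fill from the cheapest supplier first.
Take 1400 from SF at 0.8 — need 4800 more.
S28 at 1.0: take all 2100 m — 2700 still needed.
SQ (2.8): use full 1300 — 1400 m to go.
SS at 3.2: take 1400 of its 1900 — requirement met.
Cost = 1400×0.8 + 2100×1.0 + 1300×2.8 + 1400×3.2 = 11340.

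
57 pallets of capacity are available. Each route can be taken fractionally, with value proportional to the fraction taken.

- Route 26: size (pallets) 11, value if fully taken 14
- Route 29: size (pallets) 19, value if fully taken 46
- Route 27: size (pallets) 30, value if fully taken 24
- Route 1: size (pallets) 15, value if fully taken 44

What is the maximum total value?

Rank by value-to-size ratio: Route 1 44/15≈2.93, Route 29 46/19≈2.42, Route 26 14/11≈1.27, Route 27 24/30≈0.8.
All 15 pallets of Route 1 fit (value 44) ; 42 remain.
Take all of Route 29 (19 pallets, value 46) ; 23 pallets left.
All 11 pallets of Route 26 fit (value 14) ; 12 remain.
Only 12 pallets remain; take 12/30 of Route 27 for value 24×12/30 = 9.6.
Total value = 113.6.

113.6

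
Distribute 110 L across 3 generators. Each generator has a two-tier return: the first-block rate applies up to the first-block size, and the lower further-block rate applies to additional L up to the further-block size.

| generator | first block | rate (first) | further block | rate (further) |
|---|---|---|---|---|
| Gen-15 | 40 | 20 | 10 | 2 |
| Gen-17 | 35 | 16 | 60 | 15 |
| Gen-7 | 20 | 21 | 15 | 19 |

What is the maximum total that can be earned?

2065

Order all 6 blocks by rate: Gen-7/tier1 21 > Gen-15/tier1 20 > Gen-7/tier2 19 > Gen-17/tier1 16 > Gen-17/tier2 15 > Gen-15/tier2 2.
Gen-7/tier1 (21): +20 ; 90 left.
Gen-15 tier1 at 20: fill all 40 ; 50 left.
Gen-7 tier2 at 19: fill all 15 ; 35 left.
Gen-17/tier1 (16): +35 ; 0 left.
Total = 21×20 + 20×40 + 19×15 + 16×35 = 2065.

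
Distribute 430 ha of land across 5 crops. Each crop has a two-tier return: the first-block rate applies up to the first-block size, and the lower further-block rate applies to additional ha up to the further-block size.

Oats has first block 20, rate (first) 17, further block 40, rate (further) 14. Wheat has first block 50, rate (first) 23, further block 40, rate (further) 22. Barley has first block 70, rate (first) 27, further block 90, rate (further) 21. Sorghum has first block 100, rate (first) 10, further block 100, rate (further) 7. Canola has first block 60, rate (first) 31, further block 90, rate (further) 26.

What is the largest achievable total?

10490

Treat each block as its own option and order by rate: Canola/first 31 > Barley/first 27 > Canola/second 26 > Wheat/first 23 > Wheat/second 22 > Barley/second 21 > Oats/first 17 > Oats/second 14 > Sorghum/first 10 > Sorghum/second 7.
Canola/first (31): +60 — 370 left.
Fill Barley first block (70 at 27) — 300 left.
Fill Canola second block (90 at 26) — 210 left.
Fill Wheat first block (50 at 23) — 160 left.
Wheat second at 22: fill all 40 — 120 left.
Barley second at 21: fill all 90 — 30 left.
Oats first at 17: fill all 20 — 10 left.
Oats second at 14: only 10 left, fill 10.
Total = 31×60 + 27×70 + 26×90 + 23×50 + 22×40 + 21×90 + 17×20 + 14×10 = 10490.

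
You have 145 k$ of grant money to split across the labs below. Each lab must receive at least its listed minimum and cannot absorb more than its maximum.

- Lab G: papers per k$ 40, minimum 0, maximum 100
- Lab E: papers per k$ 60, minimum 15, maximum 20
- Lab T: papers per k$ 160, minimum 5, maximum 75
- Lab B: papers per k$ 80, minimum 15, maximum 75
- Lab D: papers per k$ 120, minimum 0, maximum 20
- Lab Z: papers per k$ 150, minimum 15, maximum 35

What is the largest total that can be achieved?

Meeting every minimum uses 0+15+5+15+0+15 = 50 k$, leaving 95.
Order the labs by papers per k$: Lab T 160 > Lab Z 150 > Lab D 120 > Lab B 80 > Lab E 60 > Lab G 40.
Lab T takes 70 more to reach its cap of 75 — 25 left.
Lab Z: +20 to 35 (cap) — 5 left.
Lab D: +5 (room for 20) → 5. Pool exhausted.
Total = 60×15 + 160×75 + 80×15 + 120×5 + 150×35 = 19950.

19950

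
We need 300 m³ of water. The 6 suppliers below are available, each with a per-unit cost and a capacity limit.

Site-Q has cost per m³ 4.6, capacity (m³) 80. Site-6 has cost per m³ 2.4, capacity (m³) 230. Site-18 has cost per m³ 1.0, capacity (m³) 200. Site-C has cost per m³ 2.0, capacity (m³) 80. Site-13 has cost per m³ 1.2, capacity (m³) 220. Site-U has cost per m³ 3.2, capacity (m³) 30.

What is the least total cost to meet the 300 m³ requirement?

320

Cheapest first:
Take 200 from Site-18 at 1.0 ; need 100 more.
Site-13 (1.2): take the remaining 100 ; done.
Site-C, Site-6, Site-U, Site-Q: unused.
Cost = 200×1.0 + 100×1.2 = 320.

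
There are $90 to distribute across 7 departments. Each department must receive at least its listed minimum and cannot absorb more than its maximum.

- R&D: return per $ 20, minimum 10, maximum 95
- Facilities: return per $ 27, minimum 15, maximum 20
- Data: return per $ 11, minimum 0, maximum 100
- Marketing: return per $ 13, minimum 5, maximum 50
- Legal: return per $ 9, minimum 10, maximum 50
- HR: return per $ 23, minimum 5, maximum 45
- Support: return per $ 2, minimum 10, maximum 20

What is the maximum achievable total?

1720

Meeting every minimum uses 10+15+0+5+10+5+10 = 55 $, leaving 35.
Highest return per $ first: Facilities 27 > HR 23 > R&D 20 > Marketing 13 > Data 11 > Legal 9 > Support 2.
Facilities takes 5 more to reach its cap of 20 → 30 left.
HR: +30 (room for 40) → 35. Pool exhausted.
Total = 20×10 + 27×20 + 13×5 + 9×10 + 23×35 + 2×10 = 1720.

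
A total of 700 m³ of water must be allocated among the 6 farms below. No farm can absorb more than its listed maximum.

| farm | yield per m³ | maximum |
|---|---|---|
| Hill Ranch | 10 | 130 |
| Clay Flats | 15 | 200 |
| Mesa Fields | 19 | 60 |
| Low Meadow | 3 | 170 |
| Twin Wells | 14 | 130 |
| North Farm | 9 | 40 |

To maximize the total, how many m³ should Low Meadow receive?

Rank by yield per m³: Mesa Fields 19 > Clay Flats 15 > Twin Wells 14 > Hill Ranch 10 > North Farm 9 > Low Meadow 3.
Give Mesa Fields 60 to hit its cap of 60 — 640 left.
Clay Flats takes 200 to reach its cap of 200 — 440 left.
Twin Wells: +130 to 130 (cap) — 310 left.
Hill Ranch: +130 to 130 (cap) — 180 left.
North Farm takes 40 to reach its cap of 40 — 140 left.
Low Meadow: +140 (room for 170) → 140. Pool exhausted.

140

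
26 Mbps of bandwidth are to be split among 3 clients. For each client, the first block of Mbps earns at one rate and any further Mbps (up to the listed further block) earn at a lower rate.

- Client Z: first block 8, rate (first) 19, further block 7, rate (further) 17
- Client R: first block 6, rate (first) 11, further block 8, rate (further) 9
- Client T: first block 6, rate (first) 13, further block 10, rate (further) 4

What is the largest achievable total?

Order all 6 blocks by rate: Client Z/T1 19 > Client Z/T2 17 > Client T/T1 13 > Client R/T1 11 > Client R/T2 9 > Client T/T2 4.
Client Z T1 at 19: fill all 8 ; 18 left.
Fill Client Z T2 block (7 at 17) ; 11 left.
Fill Client T T1 block (6 at 13) ; 5 left.
5 remain; put them into Client R T1 at 11.
Total = 19×8 + 17×7 + 13×6 + 11×5 = 404.

404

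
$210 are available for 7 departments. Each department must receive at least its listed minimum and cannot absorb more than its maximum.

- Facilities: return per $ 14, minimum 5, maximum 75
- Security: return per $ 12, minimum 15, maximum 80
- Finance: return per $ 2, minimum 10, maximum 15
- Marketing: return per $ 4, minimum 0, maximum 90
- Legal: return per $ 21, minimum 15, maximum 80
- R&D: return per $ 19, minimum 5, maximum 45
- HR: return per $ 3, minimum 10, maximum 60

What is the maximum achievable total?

Meeting every minimum uses 5+15+10+0+15+5+10 = 60 $, leaving 150.
Highest return per $ first: Legal 21 > R&D 19 > Facilities 14 > Security 12 > Marketing 4 > HR 3 > Finance 2.
Legal: +65 to 80 (cap) → 85 left.
R&D: +40 to 45 (cap) → 45 left.
Facilities has room for 70 more but only 45 remain, so it gets 50.
Total = 14×50 + 12×15 + 2×10 + 21×80 + 19×45 + 3×10 = 3465.

3465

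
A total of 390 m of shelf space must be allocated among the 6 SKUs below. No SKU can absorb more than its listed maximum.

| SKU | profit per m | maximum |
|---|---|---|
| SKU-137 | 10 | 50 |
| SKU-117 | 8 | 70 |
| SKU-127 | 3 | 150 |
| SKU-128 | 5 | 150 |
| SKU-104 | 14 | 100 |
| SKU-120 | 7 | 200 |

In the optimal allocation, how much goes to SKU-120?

Highest profit per m first: SKU-104 14 > SKU-137 10 > SKU-117 8 > SKU-120 7 > SKU-128 5 > SKU-127 3.
Give SKU-104 100 to hit its cap of 100 ; 290 left.
Give SKU-137 50 to hit its cap of 50 ; 240 left.
SKU-117 takes 70 to reach its cap of 70 ; 170 left.
SKU-120 has room for 200 but only 170 remain, so it gets 170.

170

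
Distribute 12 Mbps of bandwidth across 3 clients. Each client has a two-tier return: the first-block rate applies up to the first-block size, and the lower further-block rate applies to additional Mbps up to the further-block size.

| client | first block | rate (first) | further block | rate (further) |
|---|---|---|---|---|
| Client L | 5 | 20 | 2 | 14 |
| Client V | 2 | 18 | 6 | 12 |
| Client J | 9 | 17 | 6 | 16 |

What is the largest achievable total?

Order all 6 blocks by rate: Client L/first 20 > Client V/first 18 > Client J/first 17 > Client J/second 16 > Client L/second 14 > Client V/second 12.
Fill Client L first block (5 at 20) → 7 left.
Fill Client V first block (2 at 18) → 5 left.
Client J/first: +5 of 9 at 17; pool empty.
Total = 20×5 + 18×2 + 17×5 = 221.

221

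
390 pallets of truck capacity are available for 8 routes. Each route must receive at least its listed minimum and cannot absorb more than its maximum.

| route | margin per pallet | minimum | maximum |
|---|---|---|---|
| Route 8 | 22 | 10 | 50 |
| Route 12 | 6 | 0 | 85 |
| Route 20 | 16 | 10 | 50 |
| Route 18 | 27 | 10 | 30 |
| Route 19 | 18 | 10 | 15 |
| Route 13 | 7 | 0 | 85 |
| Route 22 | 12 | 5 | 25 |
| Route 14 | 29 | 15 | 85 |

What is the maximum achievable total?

Meeting every minimum uses 10+0+10+10+10+0+5+15 = 60 pallets, leaving 330.
Rank by margin per pallet: Route 14 29 > Route 18 27 > Route 8 22 > Route 19 18 > Route 20 16 > Route 22 12 > Route 13 7 > Route 12 6.
Route 14 takes 70 more to reach its cap of 85 → 260 left.
Give Route 18 20 more to hit its cap of 30 → 240 left.
Give Route 8 40 more to hit its cap of 50 → 200 left.
Give Route 19 5 more to hit its cap of 15 → 195 left.
Give Route 20 40 more to hit its cap of 50 → 155 left.
Give Route 22 20 more to hit its cap of 25 → 135 left.
Route 13: +85 to 85 (cap) → 50 left.
Route 12: +50 (room for 85) → 50. Pool exhausted.
Total = 22×50 + 6×50 + 16×50 + 27×30 + 18×15 + 7×85 + 12×25 + 29×85 = 6640.

6640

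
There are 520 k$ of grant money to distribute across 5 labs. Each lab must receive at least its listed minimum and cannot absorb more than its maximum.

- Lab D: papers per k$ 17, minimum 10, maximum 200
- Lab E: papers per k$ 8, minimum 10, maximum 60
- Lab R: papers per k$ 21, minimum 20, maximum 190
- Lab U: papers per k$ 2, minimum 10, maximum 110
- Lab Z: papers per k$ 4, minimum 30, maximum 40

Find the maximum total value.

Meeting every minimum uses 10+10+20+10+30 = 80 k$, leaving 440.
Order the labs by papers per k$: Lab R 21 > Lab D 17 > Lab E 8 > Lab Z 4 > Lab U 2.
Lab R: +170 to 190 (cap) — 270 left.
Lab D takes 190 more to reach its cap of 200 — 80 left.
Lab E: +50 to 60 (cap) — 30 left.
Lab Z takes 10 more to reach its cap of 40 — 20 left.
Lab U: +20 (room for 100) → 30. Pool exhausted.
Total = 17×200 + 8×60 + 21×190 + 2×30 + 4×40 = 8090.

8090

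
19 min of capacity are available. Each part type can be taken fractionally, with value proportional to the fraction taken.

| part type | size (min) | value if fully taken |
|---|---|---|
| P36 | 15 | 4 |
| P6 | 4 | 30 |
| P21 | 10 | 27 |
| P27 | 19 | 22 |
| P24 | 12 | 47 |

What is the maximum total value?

Best value per unit of size first: P6 30/4≈7.5, P24 47/12≈3.92, P21 27/10≈2.7, P27 22/19≈1.16, P36 4/15≈0.267.
Take all of P6 (4 min, value 30) → 15 min left.
All 12 min of P24 fit (value 47) → 3 remain.
3 min left: a 3/10 share of P21 gives 27×3/10 = 8.1.
Total value = 85.1.

85.1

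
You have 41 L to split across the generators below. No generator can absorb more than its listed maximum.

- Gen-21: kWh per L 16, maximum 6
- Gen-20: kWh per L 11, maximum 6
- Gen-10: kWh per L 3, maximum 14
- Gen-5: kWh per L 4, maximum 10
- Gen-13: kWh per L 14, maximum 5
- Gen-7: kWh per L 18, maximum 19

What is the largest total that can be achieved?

Order the generators by kWh per L: Gen-7 18 > Gen-21 16 > Gen-13 14 > Gen-20 11 > Gen-5 4 > Gen-10 3.
Gen-7: +19 to 19 (cap) ; 22 left.
Give Gen-21 6 to hit its cap of 6 ; 16 left.
Gen-13 takes 5 to reach its cap of 5 ; 11 left.
Gen-20: +6 to 6 (cap) ; 5 left.
Gen-5 has room for 10 but only 5 remain, so it gets 5.
Total = 16×6 + 11×6 + 4×5 + 14×5 + 18×19 = 594.

594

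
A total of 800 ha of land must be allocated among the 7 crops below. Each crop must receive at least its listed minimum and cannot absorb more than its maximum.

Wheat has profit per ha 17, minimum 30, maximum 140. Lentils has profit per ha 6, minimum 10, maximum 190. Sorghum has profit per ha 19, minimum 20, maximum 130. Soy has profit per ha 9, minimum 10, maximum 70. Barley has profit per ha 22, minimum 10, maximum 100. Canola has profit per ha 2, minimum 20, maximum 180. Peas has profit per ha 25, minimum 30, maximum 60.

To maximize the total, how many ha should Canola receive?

Meeting every minimum uses 30+10+20+10+10+20+30 = 130 ha, leaving 670.
Order the crops by profit per ha: Peas 25 > Barley 22 > Sorghum 19 > Wheat 17 > Soy 9 > Lentils 6 > Canola 2.
Peas: +30 to 60 (cap) ; 640 left.
Give Barley 90 more to hit its cap of 100 ; 550 left.
Sorghum takes 110 more to reach its cap of 130 ; 440 left.
Give Wheat 110 more to hit its cap of 140 ; 330 left.
Soy takes 60 more to reach its cap of 70 ; 270 left.
Lentils takes 180 more to reach its cap of 190 ; 90 left.
Only 90 left; Canola takes them to reach 110.

110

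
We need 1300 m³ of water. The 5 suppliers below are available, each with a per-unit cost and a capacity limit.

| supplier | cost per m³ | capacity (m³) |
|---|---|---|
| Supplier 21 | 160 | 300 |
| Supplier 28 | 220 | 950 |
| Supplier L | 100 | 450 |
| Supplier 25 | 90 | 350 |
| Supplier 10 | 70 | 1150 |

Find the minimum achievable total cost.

Use suppliers in increasing cost order.
Take 1150 from Supplier 10 at 70 → need 150 more.
Supplier 25 at 90: take 150 of its 350 → requirement met.
Supplier L, Supplier 21, Supplier 28: unused.
Cost = 1150×70 + 150×90 = 94000.

94000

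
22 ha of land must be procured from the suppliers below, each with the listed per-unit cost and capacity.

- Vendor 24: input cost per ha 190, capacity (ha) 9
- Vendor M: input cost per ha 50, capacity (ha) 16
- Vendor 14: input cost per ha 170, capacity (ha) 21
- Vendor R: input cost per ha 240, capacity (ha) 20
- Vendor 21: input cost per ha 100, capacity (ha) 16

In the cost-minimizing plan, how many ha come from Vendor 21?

6

Cheapest first:
Take 16 from Vendor M at 50 — need 6 more.
Take 6 from Vendor 21 at 100 to finish.
Vendor 14, Vendor 24, Vendor R: unused.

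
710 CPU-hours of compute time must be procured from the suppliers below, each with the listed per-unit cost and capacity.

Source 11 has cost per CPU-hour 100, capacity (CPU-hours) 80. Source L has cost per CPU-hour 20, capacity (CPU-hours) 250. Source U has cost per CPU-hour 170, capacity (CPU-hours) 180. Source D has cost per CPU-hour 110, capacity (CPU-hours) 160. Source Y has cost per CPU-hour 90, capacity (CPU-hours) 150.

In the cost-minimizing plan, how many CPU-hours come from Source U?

Fill from the cheapest supplier first.
Source L (20): use full 250 ; 460 CPU-hours to go.
Source Y (90): use full 150 ; 310 CPU-hours to go.
Take 80 from Source 11 at 100 ; need 230 more.
Source D (110): use full 160 ; 70 CPU-hours to go.
Take 70 from Source U at 170 to finish.

70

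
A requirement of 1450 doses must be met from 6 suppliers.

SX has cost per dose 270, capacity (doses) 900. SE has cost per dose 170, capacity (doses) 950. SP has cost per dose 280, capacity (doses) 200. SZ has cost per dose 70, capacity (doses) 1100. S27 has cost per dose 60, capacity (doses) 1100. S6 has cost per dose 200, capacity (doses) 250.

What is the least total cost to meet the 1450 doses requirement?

Cheapest first:
Take 1100 from S27 at 60 → need 350 more.
Take 350 from SZ at 70 to finish.
SE, S6, SX, SP: unused.
Cost = 1100×60 + 350×70 = 90500.

90500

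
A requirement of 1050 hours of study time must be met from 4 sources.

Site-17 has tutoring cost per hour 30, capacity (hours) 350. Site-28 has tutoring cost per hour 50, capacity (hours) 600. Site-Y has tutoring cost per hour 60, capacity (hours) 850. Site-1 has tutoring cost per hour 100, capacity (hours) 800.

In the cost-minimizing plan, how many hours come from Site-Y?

100

Fill from the cheapest source first.
Site-17 (30): use full 350 — 700 hours to go.
Take 600 from Site-28 at 50 — need 100 more.
Site-Y at 60: take 100 of its 850 — requirement met.
Site-1: unused.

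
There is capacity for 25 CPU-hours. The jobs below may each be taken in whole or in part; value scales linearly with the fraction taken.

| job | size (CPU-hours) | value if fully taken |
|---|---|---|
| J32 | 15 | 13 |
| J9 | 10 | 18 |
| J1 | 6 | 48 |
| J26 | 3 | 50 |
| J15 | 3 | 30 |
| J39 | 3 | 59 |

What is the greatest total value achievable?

205

Best value per unit of size first: J39 59/3≈19.7, J26 50/3≈16.7, J15 30/3≈10, J1 48/6≈8, J9 18/10≈1.8, J32 13/15≈0.867.
J39: take in full, 3 CPU-hours for value 59 → 22 left.
Take all of J26 (3 CPU-hours, value 50) → 19 CPU-hours left.
All 3 CPU-hours of J15 fit (value 30) → 16 remain.
All 6 CPU-hours of J1 fit (value 48) → 10 remain.
Take all of J9 (10 CPU-hours, value 18) → 0 CPU-hours left.
Total value = 205.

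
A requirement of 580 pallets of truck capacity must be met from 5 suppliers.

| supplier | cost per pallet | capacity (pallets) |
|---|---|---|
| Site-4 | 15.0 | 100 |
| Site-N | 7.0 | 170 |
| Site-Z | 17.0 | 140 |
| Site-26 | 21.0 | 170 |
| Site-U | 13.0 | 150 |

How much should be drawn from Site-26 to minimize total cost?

20

Fill from the cheapest supplier first.
Site-N at 7.0: take all 170 pallets ; 410 still needed.
Site-U at 13.0: take all 150 pallets ; 260 still needed.
Site-4 (15.0): use full 100 ; 160 pallets to go.
Site-Z (17.0): use full 140 ; 20 pallets to go.
Site-26 (21.0): take the remaining 20 ; done.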